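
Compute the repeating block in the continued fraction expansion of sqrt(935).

Write x_i = (sqrt(935) + m_i)/d_i with (m_0, d_0) = (0, 1). a_0 = floor(sqrt(935)) = 30, since 30^2 = 900 <= 935 < 961 = 31^2.
Iterate m_{i+1} = d_i*a_i - m_i, d_{i+1} = (935 - m_{i+1}^2)/d_i, a_{i+1} = floor((a_0 + m_{i+1})/d_{i+1}):
  m_1 = 1*30 - 0 = 30, d_1 = (935 - 30^2)/1 = 35/1 = 35, a_1 = floor((30 + 30)/35) = 1.
  m_2 = 35*1 - 30 = 5, d_2 = (935 - 5^2)/35 = 910/35 = 26, a_2 = floor((30 + 5)/26) = 1.
  m_3 = 26*1 - 5 = 21, d_3 = (935 - 21^2)/26 = 494/26 = 19, a_3 = floor((30 + 21)/19) = 2.
  m_4 = 19*2 - 21 = 17, d_4 = (935 - 17^2)/19 = 646/19 = 34, a_4 = floor((30 + 17)/34) = 1.
  m_5 = 34*1 - 17 = 17, d_5 = (935 - 17^2)/34 = 646/34 = 19, a_5 = floor((30 + 17)/19) = 2.
  m_6 = 19*2 - 17 = 21, d_6 = (935 - 21^2)/19 = 494/19 = 26, a_6 = floor((30 + 21)/26) = 1.
  m_7 = 26*1 - 21 = 5, d_7 = (935 - 5^2)/26 = 910/26 = 35, a_7 = floor((30 + 5)/35) = 1.
  m_8 = 35*1 - 5 = 30, d_8 = (935 - 30^2)/35 = 35/35 = 1, a_8 = floor((30 + 30)/1) = 60.
  m_9 = 1*60 - 30 = 30, d_9 = (935 - 30^2)/1 = 35/1 = 35: (m_9, d_9) = (m_1, d_1) = (30, 35), so from here the quotients repeat a_1, ..., a_8; the period length is 8.
Hence the expansion of sqrt(935) is a_0 = 30 followed by the repeating block 1, 1, 2, 1, 2, 1, 1, 60 (period 8).

[30; (1, 1, 2, 1, 2, 1, 1, 60)]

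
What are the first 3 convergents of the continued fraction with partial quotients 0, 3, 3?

Using the convergent recurrence p_i = a_i*p_{i-1} + p_{i-2}, q_i = a_i*q_{i-1} + q_{i-2} with p_{-2}=0, p_{-1}=1, q_{-2}=1, q_{-1}=0:
  i=0: a_0=0, p_0 = 0*1 + 0 = 0, q_0 = 0*0 + 1 = 1.
  i=1: a_1=3, p_1 = 3*0 + 1 = 1, q_1 = 3*1 + 0 = 3.
  i=2: a_2=3, p_2 = 3*1 + 0 = 3, q_2 = 3*3 + 1 = 10.

0/1, 1/3, 3/10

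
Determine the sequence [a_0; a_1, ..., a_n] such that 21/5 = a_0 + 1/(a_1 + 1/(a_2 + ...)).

Run the Euclidean algorithm on 21 and 5; the successive quotients are the partial quotients a_0, a_1, ... (each step inverts the fractional part left over by the previous one):
  21 = 4*5 + 1, so a_0 = 4.
  5 = 5*1 + 0, so a_1 = 5.
The remainder reaches 0 after 2 divisions, so the expansion has 2 partial quotients, read off in order.

[4; 5]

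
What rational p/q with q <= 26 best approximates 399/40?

Expand x = 399/40 as a continued fraction with the Euclidean algorithm:
  399 = 9*40 + 39, so a_0 = 9.
  40 = 1*39 + 1, so a_1 = 1.
  39 = 39*1 + 0, so a_2 = 39.
so x = [9; 1, 39].
Convergents (p_i = a_i*p_{i-1} + p_{i-2}, q_i = a_i*q_{i-1} + q_{i-2} with p_{-2}=0, p_{-1}=1, q_{-2}=1, q_{-1}=0), until the denominator exceeds 26:
  i=0: a_0=9, p_0 = 9*1 + 0 = 9, q_0 = 9*0 + 1 = 1.
  i=1: a_1=1, p_1 = 1*9 + 1 = 10, q_1 = 1*1 + 0 = 1.
  i=2: a_2=39, p_2 = 39*10 + 9 = 399, q_2 = 39*1 + 1 = 40.
q_2 = 40 > 26, so the last convergent with denominator <= 26 is p_1/q_1 = 10/1.
The closest fraction with denominator <= 26 is either p_1/q_1 or the intermediate fraction (k*p_1 + p_0)/(k*q_1 + q_0) with the largest k >= 1 whose denominator stays <= 26; these approach x as k grows, and every other convergent or intermediate fraction in range is farther away.
Largest k: floor((26 - q_0)/q_1) = floor((26 - 1)/1) = 25.
That gives (25*10 + 9)/(25*1 + 1) = 259/26.
Compare the errors: |x - 10/1| = |399*1 - 10*40|/(40*1) = 1/40, and |x - 259/26| = |399*26 - 259*40|/(40*26) = 14/1040.
Cross-multiplying, 14*40 = 560 < 1040 = 1*1040, so 14/1040 is smaller: the intermediate fraction 259/26 is closer to x than 10/1.

259/26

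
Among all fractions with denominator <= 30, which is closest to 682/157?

Expand x = 682/157 as a continued fraction with the Euclidean algorithm:
  682 = 4*157 + 54, so a_0 = 4.
  157 = 2*54 + 49, so a_1 = 2.
  54 = 1*49 + 5, so a_2 = 1.
  49 = 9*5 + 4, so a_3 = 9.
  5 = 1*4 + 1, so a_4 = 1.
  4 = 4*1 + 0, so a_5 = 4.
so x = [4; 2, 1, 9, 1, 4].
Convergents (p_i = a_i*p_{i-1} + p_{i-2}, q_i = a_i*q_{i-1} + q_{i-2} with p_{-2}=0, p_{-1}=1, q_{-2}=1, q_{-1}=0), until the denominator exceeds 30:
  i=0: a_0=4, p_0 = 4*1 + 0 = 4, q_0 = 4*0 + 1 = 1.
  i=1: a_1=2, p_1 = 2*4 + 1 = 9, q_1 = 2*1 + 0 = 2.
  i=2: a_2=1, p_2 = 1*9 + 4 = 13, q_2 = 1*2 + 1 = 3.
  i=3: a_3=9, p_3 = 9*13 + 9 = 126, q_3 = 9*3 + 2 = 29.
  i=4: a_4=1, p_4 = 1*126 + 13 = 139, q_4 = 1*29 + 3 = 32.
q_4 = 32 > 30, so the last convergent with denominator <= 30 is p_3/q_3 = 126/29.
The closest fraction with denominator <= 30 is either p_3/q_3 or the intermediate fraction (k*p_3 + p_2)/(k*q_3 + q_2) with the largest k >= 1 whose denominator stays <= 30; these approach x as k grows, and every other convergent or intermediate fraction in range is farther away.
Largest k: floor((30 - q_2)/q_3) = floor((30 - 3)/29) = 0.
Since k = 0, no intermediate fraction beyond p_3/q_3 has denominator <= 30, so the convergent 126/29 is the closest (its error is |682*29 - 126*157|/(157*29) = 4/4553).

126/29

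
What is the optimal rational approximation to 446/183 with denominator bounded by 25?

Expand x = 446/183 as a continued fraction with the Euclidean algorithm:
  446 = 2*183 + 80, so a_0 = 2.
  183 = 2*80 + 23, so a_1 = 2.
  80 = 3*23 + 11, so a_2 = 3.
  23 = 2*11 + 1, so a_3 = 2.
  11 = 11*1 + 0, so a_4 = 11.
so x = [2; 2, 3, 2, 11].
Convergents (p_i = a_i*p_{i-1} + p_{i-2}, q_i = a_i*q_{i-1} + q_{i-2} with p_{-2}=0, p_{-1}=1, q_{-2}=1, q_{-1}=0), until the denominator exceeds 25:
  i=0: a_0=2, p_0 = 2*1 + 0 = 2, q_0 = 2*0 + 1 = 1.
  i=1: a_1=2, p_1 = 2*2 + 1 = 5, q_1 = 2*1 + 0 = 2.
  i=2: a_2=3, p_2 = 3*5 + 2 = 17, q_2 = 3*2 + 1 = 7.
  i=3: a_3=2, p_3 = 2*17 + 5 = 39, q_3 = 2*7 + 2 = 16.
  i=4: a_4=11, p_4 = 11*39 + 17 = 446, q_4 = 11*16 + 7 = 183.
q_4 = 183 > 25, so the last convergent with denominator <= 25 is p_3/q_3 = 39/16.
The closest fraction with denominator <= 25 is either p_3/q_3 or the intermediate fraction (k*p_3 + p_2)/(k*q_3 + q_2) with the largest k >= 1 whose denominator stays <= 25; these approach x as k grows, and every other convergent or intermediate fraction in range is farther away.
Largest k: floor((25 - q_2)/q_3) = floor((25 - 7)/16) = 1.
That gives (1*39 + 17)/(1*16 + 7) = 56/23.
Compare the errors: |x - 39/16| = |446*16 - 39*183|/(183*16) = 1/2928, and |x - 56/23| = |446*23 - 56*183|/(183*23) = 10/4209.
Cross-multiplying, 1*4209 = 4209 < 29280 = 10*2928, so 1/2928 is smaller: the convergent 39/16 is closer to x than 56/23.

39/16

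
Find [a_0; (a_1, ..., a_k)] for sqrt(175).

[13; (4, 2, 1, 2, 4, 26)]

Write x_i = (sqrt(175) + m_i)/d_i with (m_0, d_0) = (0, 1). a_0 = floor(sqrt(175)) = 13, since 13^2 = 169 <= 175 < 196 = 14^2.
Iterate m_{i+1} = d_i*a_i - m_i, d_{i+1} = (175 - m_{i+1}^2)/d_i, a_{i+1} = floor((a_0 + m_{i+1})/d_{i+1}):
  m_1 = 1*13 - 0 = 13, d_1 = (175 - 13^2)/1 = 6/1 = 6, a_1 = floor((13 + 13)/6) = 4.
  m_2 = 6*4 - 13 = 11, d_2 = (175 - 11^2)/6 = 54/6 = 9, a_2 = floor((13 + 11)/9) = 2.
  m_3 = 9*2 - 11 = 7, d_3 = (175 - 7^2)/9 = 126/9 = 14, a_3 = floor((13 + 7)/14) = 1.
  m_4 = 14*1 - 7 = 7, d_4 = (175 - 7^2)/14 = 126/14 = 9, a_4 = floor((13 + 7)/9) = 2.
  m_5 = 9*2 - 7 = 11, d_5 = (175 - 11^2)/9 = 54/9 = 6, a_5 = floor((13 + 11)/6) = 4.
  m_6 = 6*4 - 11 = 13, d_6 = (175 - 13^2)/6 = 6/6 = 1, a_6 = floor((13 + 13)/1) = 26.
  m_7 = 1*26 - 13 = 13, d_7 = (175 - 13^2)/1 = 6/1 = 6: (m_7, d_7) = (m_1, d_1) = (13, 6), so from here the quotients repeat a_1, ..., a_6; the period length is 6.
Hence the expansion of sqrt(175) is a_0 = 13 followed by the repeating block 4, 2, 1, 2, 4, 26 (period 6).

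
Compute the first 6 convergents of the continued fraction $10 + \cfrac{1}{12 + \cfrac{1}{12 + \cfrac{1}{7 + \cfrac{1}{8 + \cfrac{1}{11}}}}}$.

10/1, 121/12, 1462/145, 10355/1027, 84302/8361, 937677/92998

Using the convergent recurrence p_i = a_i*p_{i-1} + p_{i-2}, q_i = a_i*q_{i-1} + q_{i-2} with p_{-2}=0, p_{-1}=1, q_{-2}=1, q_{-1}=0:
  i=0: a_0=10, p_0 = 10*1 + 0 = 10, q_0 = 10*0 + 1 = 1.
  i=1: a_1=12, p_1 = 12*10 + 1 = 121, q_1 = 12*1 + 0 = 12.
  i=2: a_2=12, p_2 = 12*121 + 10 = 1462, q_2 = 12*12 + 1 = 145.
  i=3: a_3=7, p_3 = 7*1462 + 121 = 10355, q_3 = 7*145 + 12 = 1027.
  i=4: a_4=8, p_4 = 8*10355 + 1462 = 84302, q_4 = 8*1027 + 145 = 8361.
  i=5: a_5=11, p_5 = 11*84302 + 10355 = 937677, q_5 = 11*8361 + 1027 = 92998.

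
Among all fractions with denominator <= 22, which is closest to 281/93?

3/1

Expand x = 281/93 as a continued fraction with the Euclidean algorithm:
  281 = 3*93 + 2, so a_0 = 3.
  93 = 46*2 + 1, so a_1 = 46.
  2 = 2*1 + 0, so a_2 = 2.
so x = [3; 46, 2].
Convergents (p_i = a_i*p_{i-1} + p_{i-2}, q_i = a_i*q_{i-1} + q_{i-2} with p_{-2}=0, p_{-1}=1, q_{-2}=1, q_{-1}=0), until the denominator exceeds 22:
  i=0: a_0=3, p_0 = 3*1 + 0 = 3, q_0 = 3*0 + 1 = 1.
  i=1: a_1=46, p_1 = 46*3 + 1 = 139, q_1 = 46*1 + 0 = 46.
q_1 = 46 > 22, so the last convergent with denominator <= 22 is p_0/q_0 = 3/1.
The closest fraction with denominator <= 22 is either p_0/q_0 or the intermediate fraction (k*p_0 + p_{-1})/(k*q_0 + q_{-1}) with the largest k >= 1 whose denominator stays <= 22; these approach x as k grows, and every other convergent or intermediate fraction in range is farther away.
Largest k: floor((22 - q_{-1})/q_0) = floor((22 - 0)/1) = 22 (using the seeds p_{-1} = 1, q_{-1} = 0).
That gives (22*3 + 1)/(22*1 + 0) = 67/22.
Compare the errors: |x - 3/1| = |281*1 - 3*93|/(93*1) = 2/93, and |x - 67/22| = |281*22 - 67*93|/(93*22) = 49/2046.
Cross-multiplying, 2*2046 = 4092 < 4557 = 49*93, so 2/93 is smaller: the convergent 3/1 is closer to x than 67/22.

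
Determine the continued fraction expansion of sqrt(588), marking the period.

[24; (4, 48)]

Write x_i = (sqrt(588) + m_i)/d_i with (m_0, d_0) = (0, 1). a_0 = floor(sqrt(588)) = 24, since 24^2 = 576 <= 588 < 625 = 25^2.
Iterate m_{i+1} = d_i*a_i - m_i, d_{i+1} = (588 - m_{i+1}^2)/d_i, a_{i+1} = floor((a_0 + m_{i+1})/d_{i+1}):
  m_1 = 1*24 - 0 = 24, d_1 = (588 - 24^2)/1 = 12/1 = 12, a_1 = floor((24 + 24)/12) = 4.
  m_2 = 12*4 - 24 = 24, d_2 = (588 - 24^2)/12 = 12/12 = 1, a_2 = floor((24 + 24)/1) = 48.
  m_3 = 1*48 - 24 = 24, d_3 = (588 - 24^2)/1 = 12/1 = 12: (m_3, d_3) = (m_1, d_1) = (24, 12), so from here the quotients repeat a_1, a_2; the period length is 2.
Hence the expansion of sqrt(588) is a_0 = 24 followed by the repeating block 4, 48 (period 2).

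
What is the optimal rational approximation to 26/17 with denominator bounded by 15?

23/15

Expand x = 26/17 as a continued fraction with the Euclidean algorithm:
  26 = 1*17 + 9, so a_0 = 1.
  17 = 1*9 + 8, so a_1 = 1.
  9 = 1*8 + 1, so a_2 = 1.
  8 = 8*1 + 0, so a_3 = 8.
so x = [1; 1, 1, 8].
Convergents (p_i = a_i*p_{i-1} + p_{i-2}, q_i = a_i*q_{i-1} + q_{i-2} with p_{-2}=0, p_{-1}=1, q_{-2}=1, q_{-1}=0), until the denominator exceeds 15:
  i=0: a_0=1, p_0 = 1*1 + 0 = 1, q_0 = 1*0 + 1 = 1.
  i=1: a_1=1, p_1 = 1*1 + 1 = 2, q_1 = 1*1 + 0 = 1.
  i=2: a_2=1, p_2 = 1*2 + 1 = 3, q_2 = 1*1 + 1 = 2.
  i=3: a_3=8, p_3 = 8*3 + 2 = 26, q_3 = 8*2 + 1 = 17.
q_3 = 17 > 15, so the last convergent with denominator <= 15 is p_2/q_2 = 3/2.
The closest fraction with denominator <= 15 is either p_2/q_2 or the intermediate fraction (k*p_2 + p_1)/(k*q_2 + q_1) with the largest k >= 1 whose denominator stays <= 15; these approach x as k grows, and every other convergent or intermediate fraction in range is farther away.
Largest k: floor((15 - q_1)/q_2) = floor((15 - 1)/2) = 7.
That gives (7*3 + 2)/(7*2 + 1) = 23/15.
Compare the errors: |x - 3/2| = |26*2 - 3*17|/(17*2) = 1/34, and |x - 23/15| = |26*15 - 23*17|/(17*15) = 1/255.
Cross-multiplying, 1*34 = 34 < 255 = 1*255, so 1/255 is smaller: the intermediate fraction 23/15 is closer to x than 3/2.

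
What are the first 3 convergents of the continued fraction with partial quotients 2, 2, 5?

2/1, 5/2, 27/11

Using the convergent recurrence p_i = a_i*p_{i-1} + p_{i-2}, q_i = a_i*q_{i-1} + q_{i-2} with p_{-2}=0, p_{-1}=1, q_{-2}=1, q_{-1}=0:
  i=0: a_0=2, p_0 = 2*1 + 0 = 2, q_0 = 2*0 + 1 = 1.
  i=1: a_1=2, p_1 = 2*2 + 1 = 5, q_1 = 2*1 + 0 = 2.
  i=2: a_2=5, p_2 = 5*5 + 2 = 27, q_2 = 5*2 + 1 = 11.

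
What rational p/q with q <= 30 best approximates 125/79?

19/12

Expand x = 125/79 as a continued fraction with the Euclidean algorithm:
  125 = 1*79 + 46, so a_0 = 1.
  79 = 1*46 + 33, so a_1 = 1.
  46 = 1*33 + 13, so a_2 = 1.
  33 = 2*13 + 7, so a_3 = 2.
  13 = 1*7 + 6, so a_4 = 1.
  7 = 1*6 + 1, so a_5 = 1.
  6 = 6*1 + 0, so a_6 = 6.
so x = [1; 1, 1, 2, 1, 1, 6].
Convergents (p_i = a_i*p_{i-1} + p_{i-2}, q_i = a_i*q_{i-1} + q_{i-2} with p_{-2}=0, p_{-1}=1, q_{-2}=1, q_{-1}=0), until the denominator exceeds 30:
  i=0: a_0=1, p_0 = 1*1 + 0 = 1, q_0 = 1*0 + 1 = 1.
  i=1: a_1=1, p_1 = 1*1 + 1 = 2, q_1 = 1*1 + 0 = 1.
  i=2: a_2=1, p_2 = 1*2 + 1 = 3, q_2 = 1*1 + 1 = 2.
  i=3: a_3=2, p_3 = 2*3 + 2 = 8, q_3 = 2*2 + 1 = 5.
  i=4: a_4=1, p_4 = 1*8 + 3 = 11, q_4 = 1*5 + 2 = 7.
  i=5: a_5=1, p_5 = 1*11 + 8 = 19, q_5 = 1*7 + 5 = 12.
  i=6: a_6=6, p_6 = 6*19 + 11 = 125, q_6 = 6*12 + 7 = 79.
q_6 = 79 > 30, so the last convergent with denominator <= 30 is p_5/q_5 = 19/12.
The closest fraction with denominator <= 30 is either p_5/q_5 or the intermediate fraction (k*p_5 + p_4)/(k*q_5 + q_4) with the largest k >= 1 whose denominator stays <= 30; these approach x as k grows, and every other convergent or intermediate fraction in range is farther away.
Largest k: floor((30 - q_4)/q_5) = floor((30 - 7)/12) = 1.
That gives (1*19 + 11)/(1*12 + 7) = 30/19.
Compare the errors: |x - 19/12| = |125*12 - 19*79|/(79*12) = 1/948, and |x - 30/19| = |125*19 - 30*79|/(79*19) = 5/1501.
Cross-multiplying, 1*1501 = 1501 < 4740 = 5*948, so 1/948 is smaller: the convergent 19/12 is closer to x than 30/19.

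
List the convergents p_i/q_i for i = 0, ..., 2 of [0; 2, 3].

0/1, 1/2, 3/7

Using the convergent recurrence p_i = a_i*p_{i-1} + p_{i-2}, q_i = a_i*q_{i-1} + q_{i-2} with p_{-2}=0, p_{-1}=1, q_{-2}=1, q_{-1}=0:
  i=0: a_0=0, p_0 = 0*1 + 0 = 0, q_0 = 0*0 + 1 = 1.
  i=1: a_1=2, p_1 = 2*0 + 1 = 1, q_1 = 2*1 + 0 = 2.
  i=2: a_2=3, p_2 = 3*1 + 0 = 3, q_2 = 3*2 + 1 = 7.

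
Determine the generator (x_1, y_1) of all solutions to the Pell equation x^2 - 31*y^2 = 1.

(x, y) = (1520, 273)

First expand sqrt(31) as a continued fraction. With x_i = (sqrt(31) + m_i)/d_i and (m_0, d_0) = (0, 1): a_0 = floor(sqrt(31)) = 5, since 5^2 = 25 <= 31 < 36 = 6^2.
Iterate m_{i+1} = d_i*a_i - m_i, d_{i+1} = (31 - m_{i+1}^2)/d_i, a_{i+1} = floor((a_0 + m_{i+1})/d_{i+1}):
  m_1 = 1*5 - 0 = 5, d_1 = (31 - 5^2)/1 = 6/1 = 6, a_1 = floor((5 + 5)/6) = 1.
  m_2 = 6*1 - 5 = 1, d_2 = (31 - 1^2)/6 = 30/6 = 5, a_2 = floor((5 + 1)/5) = 1.
  m_3 = 5*1 - 1 = 4, d_3 = (31 - 4^2)/5 = 15/5 = 3, a_3 = floor((5 + 4)/3) = 3.
  m_4 = 3*3 - 4 = 5, d_4 = (31 - 5^2)/3 = 6/3 = 2, a_4 = floor((5 + 5)/2) = 5.
  m_5 = 2*5 - 5 = 5, d_5 = (31 - 5^2)/2 = 6/2 = 3, a_5 = floor((5 + 5)/3) = 3.
  m_6 = 3*3 - 5 = 4, d_6 = (31 - 4^2)/3 = 15/3 = 5, a_6 = floor((5 + 4)/5) = 1.
  m_7 = 5*1 - 4 = 1, d_7 = (31 - 1^2)/5 = 30/5 = 6, a_7 = floor((5 + 1)/6) = 1.
  m_8 = 6*1 - 1 = 5, d_8 = (31 - 5^2)/6 = 6/6 = 1, a_8 = floor((5 + 5)/1) = 10.
  m_9 = 1*10 - 5 = 5, d_9 = (31 - 5^2)/1 = 6/1 = 6: (m_9, d_9) = (m_1, d_1) = (5, 6), so from here the quotients repeat a_1, ..., a_8; the period length is 8.
So sqrt(31) = [5; (1, 1, 3, 5, 3, 1, 1, 10)] with period length k = 8.
k is even, so the fundamental solution of x^2 - 31y^2 = 1 is (p_{k-1}, q_{k-1}) = (p_7, q_7); compute convergents through index 7.
Convergents (p_i = a_i*p_{i-1} + p_{i-2}, q_i = a_i*q_{i-1} + q_{i-2} with p_{-2}=0, p_{-1}=1, q_{-2}=1, q_{-1}=0):
  i=0: a_0=5, p_0 = 5*1 + 0 = 5, q_0 = 5*0 + 1 = 1.
  i=1: a_1=1, p_1 = 1*5 + 1 = 6, q_1 = 1*1 + 0 = 1.
  i=2: a_2=1, p_2 = 1*6 + 5 = 11, q_2 = 1*1 + 1 = 2.
  i=3: a_3=3, p_3 = 3*11 + 6 = 39, q_3 = 3*2 + 1 = 7.
  i=4: a_4=5, p_4 = 5*39 + 11 = 206, q_4 = 5*7 + 2 = 37.
  i=5: a_5=3, p_5 = 3*206 + 39 = 657, q_5 = 3*37 + 7 = 118.
  i=6: a_6=1, p_6 = 1*657 + 206 = 863, q_6 = 1*118 + 37 = 155.
  i=7: a_7=1, p_7 = 1*863 + 657 = 1520, q_7 = 1*155 + 118 = 273.
Check: 1520^2 - 31*273^2 = 2310400 - 2310399 = 1, so (x, y) = (1520, 273) solves the equation, and by the theorem it is the least positive solution.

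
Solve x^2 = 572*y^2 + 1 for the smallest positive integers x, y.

First expand sqrt(572) as a continued fraction. With x_i = (sqrt(572) + m_i)/d_i and (m_0, d_0) = (0, 1): a_0 = floor(sqrt(572)) = 23, since 23^2 = 529 <= 572 < 576 = 24^2.
Iterate m_{i+1} = d_i*a_i - m_i, d_{i+1} = (572 - m_{i+1}^2)/d_i, a_{i+1} = floor((a_0 + m_{i+1})/d_{i+1}):
  m_1 = 1*23 - 0 = 23, d_1 = (572 - 23^2)/1 = 43/1 = 43, a_1 = floor((23 + 23)/43) = 1.
  m_2 = 43*1 - 23 = 20, d_2 = (572 - 20^2)/43 = 172/43 = 4, a_2 = floor((23 + 20)/4) = 10.
  m_3 = 4*10 - 20 = 20, d_3 = (572 - 20^2)/4 = 172/4 = 43, a_3 = floor((23 + 20)/43) = 1.
  m_4 = 43*1 - 20 = 23, d_4 = (572 - 23^2)/43 = 43/43 = 1, a_4 = floor((23 + 23)/1) = 46.
  m_5 = 1*46 - 23 = 23, d_5 = (572 - 23^2)/1 = 43/1 = 43: (m_5, d_5) = (m_1, d_1) = (23, 43), so from here the quotients repeat a_1, ..., a_4; the period length is 4.
So sqrt(572) = [23; (1, 10, 1, 46)] with period length k = 4.
k is even, so the fundamental solution of x^2 - 572y^2 = 1 is (p_{k-1}, q_{k-1}) = (p_3, q_3); compute convergents through index 3.
Convergents (p_i = a_i*p_{i-1} + p_{i-2}, q_i = a_i*q_{i-1} + q_{i-2} with p_{-2}=0, p_{-1}=1, q_{-2}=1, q_{-1}=0):
  i=0: a_0=23, p_0 = 23*1 + 0 = 23, q_0 = 23*0 + 1 = 1.
  i=1: a_1=1, p_1 = 1*23 + 1 = 24, q_1 = 1*1 + 0 = 1.
  i=2: a_2=10, p_2 = 10*24 + 23 = 263, q_2 = 10*1 + 1 = 11.
  i=3: a_3=1, p_3 = 1*263 + 24 = 287, q_3 = 1*11 + 1 = 12.
Check: 287^2 - 572*12^2 = 82369 - 82368 = 1, so (x, y) = (287, 12) solves the equation, and by the theorem it is the least positive solution.

(x, y) = (287, 12)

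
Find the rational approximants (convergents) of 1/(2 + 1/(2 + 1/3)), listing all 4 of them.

Using the convergent recurrence p_i = a_i*p_{i-1} + p_{i-2}, q_i = a_i*q_{i-1} + q_{i-2} with p_{-2}=0, p_{-1}=1, q_{-2}=1, q_{-1}=0:
  i=0: a_0=0, p_0 = 0*1 + 0 = 0, q_0 = 0*0 + 1 = 1.
  i=1: a_1=2, p_1 = 2*0 + 1 = 1, q_1 = 2*1 + 0 = 2.
  i=2: a_2=2, p_2 = 2*1 + 0 = 2, q_2 = 2*2 + 1 = 5.
  i=3: a_3=3, p_3 = 3*2 + 1 = 7, q_3 = 3*5 + 2 = 17.

0/1, 1/2, 2/5, 7/17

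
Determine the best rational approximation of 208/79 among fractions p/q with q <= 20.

50/19

Expand x = 208/79 as a continued fraction with the Euclidean algorithm:
  208 = 2*79 + 50, so a_0 = 2.
  79 = 1*50 + 29, so a_1 = 1.
  50 = 1*29 + 21, so a_2 = 1.
  29 = 1*21 + 8, so a_3 = 1.
  21 = 2*8 + 5, so a_4 = 2.
  8 = 1*5 + 3, so a_5 = 1.
  5 = 1*3 + 2, so a_6 = 1.
  3 = 1*2 + 1, so a_7 = 1.
  2 = 2*1 + 0, so a_8 = 2.
so x = [2; 1, 1, 1, 2, 1, 1, 1, 2].
Convergents (p_i = a_i*p_{i-1} + p_{i-2}, q_i = a_i*q_{i-1} + q_{i-2} with p_{-2}=0, p_{-1}=1, q_{-2}=1, q_{-1}=0), until the denominator exceeds 20:
  i=0: a_0=2, p_0 = 2*1 + 0 = 2, q_0 = 2*0 + 1 = 1.
  i=1: a_1=1, p_1 = 1*2 + 1 = 3, q_1 = 1*1 + 0 = 1.
  i=2: a_2=1, p_2 = 1*3 + 2 = 5, q_2 = 1*1 + 1 = 2.
  i=3: a_3=1, p_3 = 1*5 + 3 = 8, q_3 = 1*2 + 1 = 3.
  i=4: a_4=2, p_4 = 2*8 + 5 = 21, q_4 = 2*3 + 2 = 8.
  i=5: a_5=1, p_5 = 1*21 + 8 = 29, q_5 = 1*8 + 3 = 11.
  i=6: a_6=1, p_6 = 1*29 + 21 = 50, q_6 = 1*11 + 8 = 19.
  i=7: a_7=1, p_7 = 1*50 + 29 = 79, q_7 = 1*19 + 11 = 30.
q_7 = 30 > 20, so the last convergent with denominator <= 20 is p_6/q_6 = 50/19.
The closest fraction with denominator <= 20 is either p_6/q_6 or the intermediate fraction (k*p_6 + p_5)/(k*q_6 + q_5) with the largest k >= 1 whose denominator stays <= 20; these approach x as k grows, and every other convergent or intermediate fraction in range is farther away.
Largest k: floor((20 - q_5)/q_6) = floor((20 - 11)/19) = 0.
Since k = 0, no intermediate fraction beyond p_6/q_6 has denominator <= 20, so the convergent 50/19 is the closest (its error is |208*19 - 50*79|/(79*19) = 2/1501).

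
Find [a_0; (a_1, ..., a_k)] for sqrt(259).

[16; (10, 1, 2, 3, 4, 3, 2, 1, 10, 32)]

Write x_i = (sqrt(259) + m_i)/d_i with (m_0, d_0) = (0, 1). a_0 = floor(sqrt(259)) = 16, since 16^2 = 256 <= 259 < 289 = 17^2.
Iterate m_{i+1} = d_i*a_i - m_i, d_{i+1} = (259 - m_{i+1}^2)/d_i, a_{i+1} = floor((a_0 + m_{i+1})/d_{i+1}):
  m_1 = 1*16 - 0 = 16, d_1 = (259 - 16^2)/1 = 3/1 = 3, a_1 = floor((16 + 16)/3) = 10.
  m_2 = 3*10 - 16 = 14, d_2 = (259 - 14^2)/3 = 63/3 = 21, a_2 = floor((16 + 14)/21) = 1.
  m_3 = 21*1 - 14 = 7, d_3 = (259 - 7^2)/21 = 210/21 = 10, a_3 = floor((16 + 7)/10) = 2.
  m_4 = 10*2 - 7 = 13, d_4 = (259 - 13^2)/10 = 90/10 = 9, a_4 = floor((16 + 13)/9) = 3.
  m_5 = 9*3 - 13 = 14, d_5 = (259 - 14^2)/9 = 63/9 = 7, a_5 = floor((16 + 14)/7) = 4.
  m_6 = 7*4 - 14 = 14, d_6 = (259 - 14^2)/7 = 63/7 = 9, a_6 = floor((16 + 14)/9) = 3.
  m_7 = 9*3 - 14 = 13, d_7 = (259 - 13^2)/9 = 90/9 = 10, a_7 = floor((16 + 13)/10) = 2.
  m_8 = 10*2 - 13 = 7, d_8 = (259 - 7^2)/10 = 210/10 = 21, a_8 = floor((16 + 7)/21) = 1.
  m_9 = 21*1 - 7 = 14, d_9 = (259 - 14^2)/21 = 63/21 = 3, a_9 = floor((16 + 14)/3) = 10.
  m_10 = 3*10 - 14 = 16, d_10 = (259 - 16^2)/3 = 3/3 = 1, a_10 = floor((16 + 16)/1) = 32.
  m_11 = 1*32 - 16 = 16, d_11 = (259 - 16^2)/1 = 3/1 = 3: (m_11, d_11) = (m_1, d_1) = (16, 3), so from here the quotients repeat a_1, ..., a_10; the period length is 10.
Hence the expansion of sqrt(259) is a_0 = 16 followed by the repeating block 10, 1, 2, 3, 4, 3, 2, 1, 10, 32 (period 10).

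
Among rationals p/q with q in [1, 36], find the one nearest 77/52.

40/27

Expand x = 77/52 as a continued fraction with the Euclidean algorithm:
  77 = 1*52 + 25, so a_0 = 1.
  52 = 2*25 + 2, so a_1 = 2.
  25 = 12*2 + 1, so a_2 = 12.
  2 = 2*1 + 0, so a_3 = 2.
so x = [1; 2, 12, 2].
Convergents (p_i = a_i*p_{i-1} + p_{i-2}, q_i = a_i*q_{i-1} + q_{i-2} with p_{-2}=0, p_{-1}=1, q_{-2}=1, q_{-1}=0), until the denominator exceeds 36:
  i=0: a_0=1, p_0 = 1*1 + 0 = 1, q_0 = 1*0 + 1 = 1.
  i=1: a_1=2, p_1 = 2*1 + 1 = 3, q_1 = 2*1 + 0 = 2.
  i=2: a_2=12, p_2 = 12*3 + 1 = 37, q_2 = 12*2 + 1 = 25.
  i=3: a_3=2, p_3 = 2*37 + 3 = 77, q_3 = 2*25 + 2 = 52.
q_3 = 52 > 36, so the last convergent with denominator <= 36 is p_2/q_2 = 37/25.
The closest fraction with denominator <= 36 is either p_2/q_2 or the intermediate fraction (k*p_2 + p_1)/(k*q_2 + q_1) with the largest k >= 1 whose denominator stays <= 36; these approach x as k grows, and every other convergent or intermediate fraction in range is farther away.
Largest k: floor((36 - q_1)/q_2) = floor((36 - 2)/25) = 1.
That gives (1*37 + 3)/(1*25 + 2) = 40/27.
Compare the errors: |x - 37/25| = |77*25 - 37*52|/(52*25) = 1/1300, and |x - 40/27| = |77*27 - 40*52|/(52*27) = 1/1404.
Cross-multiplying, 1*1300 = 1300 < 1404 = 1*1404, so 1/1404 is smaller: the intermediate fraction 40/27 is closer to x than 37/25.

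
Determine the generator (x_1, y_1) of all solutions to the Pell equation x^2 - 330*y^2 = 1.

(x, y) = (109, 6)

First expand sqrt(330) as a continued fraction. With x_i = (sqrt(330) + m_i)/d_i and (m_0, d_0) = (0, 1): a_0 = floor(sqrt(330)) = 18, since 18^2 = 324 <= 330 < 361 = 19^2.
Iterate m_{i+1} = d_i*a_i - m_i, d_{i+1} = (330 - m_{i+1}^2)/d_i, a_{i+1} = floor((a_0 + m_{i+1})/d_{i+1}):
  m_1 = 1*18 - 0 = 18, d_1 = (330 - 18^2)/1 = 6/1 = 6, a_1 = floor((18 + 18)/6) = 6.
  m_2 = 6*6 - 18 = 18, d_2 = (330 - 18^2)/6 = 6/6 = 1, a_2 = floor((18 + 18)/1) = 36.
  m_3 = 1*36 - 18 = 18, d_3 = (330 - 18^2)/1 = 6/1 = 6: (m_3, d_3) = (m_1, d_1) = (18, 6), so from here the quotients repeat a_1, a_2; the period length is 2.
So sqrt(330) = [18; (6, 36)] with period length k = 2.
k is even, so the fundamental solution of x^2 - 330y^2 = 1 is (p_{k-1}, q_{k-1}) = (p_1, q_1); compute convergents through index 1.
Convergents (p_i = a_i*p_{i-1} + p_{i-2}, q_i = a_i*q_{i-1} + q_{i-2} with p_{-2}=0, p_{-1}=1, q_{-2}=1, q_{-1}=0):
  i=0: a_0=18, p_0 = 18*1 + 0 = 18, q_0 = 18*0 + 1 = 1.
  i=1: a_1=6, p_1 = 6*18 + 1 = 109, q_1 = 6*1 + 0 = 6.
Check: 109^2 - 330*6^2 = 11881 - 11880 = 1, so (x, y) = (109, 6) solves the equation, and by the theorem it is the least positive solution.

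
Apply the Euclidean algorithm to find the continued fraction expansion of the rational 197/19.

[10; 2, 1, 2, 2]

Run the Euclidean algorithm on 197 and 19; the successive quotients are the partial quotients a_0, a_1, ... (each step inverts the fractional part left over by the previous one):
  197 = 10*19 + 7, so a_0 = 10.
  19 = 2*7 + 5, so a_1 = 2.
  7 = 1*5 + 2, so a_2 = 1.
  5 = 2*2 + 1, so a_3 = 2.
  2 = 2*1 + 0, so a_4 = 2.
The remainder reaches 0 after 5 divisions, so the expansion has 5 partial quotients, read off in order.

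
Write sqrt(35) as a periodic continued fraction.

[5; (1, 10)]

Write x_i = (sqrt(35) + m_i)/d_i with (m_0, d_0) = (0, 1). a_0 = floor(sqrt(35)) = 5, since 5^2 = 25 <= 35 < 36 = 6^2.
Iterate m_{i+1} = d_i*a_i - m_i, d_{i+1} = (35 - m_{i+1}^2)/d_i, a_{i+1} = floor((a_0 + m_{i+1})/d_{i+1}):
  m_1 = 1*5 - 0 = 5, d_1 = (35 - 5^2)/1 = 10/1 = 10, a_1 = floor((5 + 5)/10) = 1.
  m_2 = 10*1 - 5 = 5, d_2 = (35 - 5^2)/10 = 10/10 = 1, a_2 = floor((5 + 5)/1) = 10.
  m_3 = 1*10 - 5 = 5, d_3 = (35 - 5^2)/1 = 10/1 = 10: (m_3, d_3) = (m_1, d_1) = (5, 10), so from here the quotients repeat a_1, a_2; the period length is 2.
Hence the expansion of sqrt(35) is a_0 = 5 followed by the repeating block 1, 10 (period 2).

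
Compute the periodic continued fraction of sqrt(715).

[26; (1, 2, 1, 5, 5, 5, 1, 2, 1, 52)]

Write x_i = (sqrt(715) + m_i)/d_i with (m_0, d_0) = (0, 1). a_0 = floor(sqrt(715)) = 26, since 26^2 = 676 <= 715 < 729 = 27^2.
Iterate m_{i+1} = d_i*a_i - m_i, d_{i+1} = (715 - m_{i+1}^2)/d_i, a_{i+1} = floor((a_0 + m_{i+1})/d_{i+1}):
  m_1 = 1*26 - 0 = 26, d_1 = (715 - 26^2)/1 = 39/1 = 39, a_1 = floor((26 + 26)/39) = 1.
  m_2 = 39*1 - 26 = 13, d_2 = (715 - 13^2)/39 = 546/39 = 14, a_2 = floor((26 + 13)/14) = 2.
  m_3 = 14*2 - 13 = 15, d_3 = (715 - 15^2)/14 = 490/14 = 35, a_3 = floor((26 + 15)/35) = 1.
  m_4 = 35*1 - 15 = 20, d_4 = (715 - 20^2)/35 = 315/35 = 9, a_4 = floor((26 + 20)/9) = 5.
  m_5 = 9*5 - 20 = 25, d_5 = (715 - 25^2)/9 = 90/9 = 10, a_5 = floor((26 + 25)/10) = 5.
  m_6 = 10*5 - 25 = 25, d_6 = (715 - 25^2)/10 = 90/10 = 9, a_6 = floor((26 + 25)/9) = 5.
  m_7 = 9*5 - 25 = 20, d_7 = (715 - 20^2)/9 = 315/9 = 35, a_7 = floor((26 + 20)/35) = 1.
  m_8 = 35*1 - 20 = 15, d_8 = (715 - 15^2)/35 = 490/35 = 14, a_8 = floor((26 + 15)/14) = 2.
  m_9 = 14*2 - 15 = 13, d_9 = (715 - 13^2)/14 = 546/14 = 39, a_9 = floor((26 + 13)/39) = 1.
  m_10 = 39*1 - 13 = 26, d_10 = (715 - 26^2)/39 = 39/39 = 1, a_10 = floor((26 + 26)/1) = 52.
  m_11 = 1*52 - 26 = 26, d_11 = (715 - 26^2)/1 = 39/1 = 39: (m_11, d_11) = (m_1, d_1) = (26, 39), so from here the quotients repeat a_1, ..., a_10; the period length is 10.
Hence the expansion of sqrt(715) is a_0 = 26 followed by the repeating block 1, 2, 1, 5, 5, 5, 1, 2, 1, 52 (period 10).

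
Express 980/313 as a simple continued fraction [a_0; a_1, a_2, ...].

[3; 7, 1, 1, 1, 2, 1, 3]

Run the Euclidean algorithm on 980 and 313; the successive quotients are the partial quotients a_0, a_1, ... (each step inverts the fractional part left over by the previous one):
  980 = 3*313 + 41, so a_0 = 3.
  313 = 7*41 + 26, so a_1 = 7.
  41 = 1*26 + 15, so a_2 = 1.
  26 = 1*15 + 11, so a_3 = 1.
  15 = 1*11 + 4, so a_4 = 1.
  11 = 2*4 + 3, so a_5 = 2.
  4 = 1*3 + 1, so a_6 = 1.
  3 = 3*1 + 0, so a_7 = 3.
The remainder reaches 0 after 8 divisions, so the expansion has 8 partial quotients, read off in order.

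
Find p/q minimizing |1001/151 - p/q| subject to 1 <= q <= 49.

179/27

Expand x = 1001/151 as a continued fraction with the Euclidean algorithm:
  1001 = 6*151 + 95, so a_0 = 6.
  151 = 1*95 + 56, so a_1 = 1.
  95 = 1*56 + 39, so a_2 = 1.
  56 = 1*39 + 17, so a_3 = 1.
  39 = 2*17 + 5, so a_4 = 2.
  17 = 3*5 + 2, so a_5 = 3.
  5 = 2*2 + 1, so a_6 = 2.
  2 = 2*1 + 0, so a_7 = 2.
so x = [6; 1, 1, 1, 2, 3, 2, 2].
Convergents (p_i = a_i*p_{i-1} + p_{i-2}, q_i = a_i*q_{i-1} + q_{i-2} with p_{-2}=0, p_{-1}=1, q_{-2}=1, q_{-1}=0), until the denominator exceeds 49:
  i=0: a_0=6, p_0 = 6*1 + 0 = 6, q_0 = 6*0 + 1 = 1.
  i=1: a_1=1, p_1 = 1*6 + 1 = 7, q_1 = 1*1 + 0 = 1.
  i=2: a_2=1, p_2 = 1*7 + 6 = 13, q_2 = 1*1 + 1 = 2.
  i=3: a_3=1, p_3 = 1*13 + 7 = 20, q_3 = 1*2 + 1 = 3.
  i=4: a_4=2, p_4 = 2*20 + 13 = 53, q_4 = 2*3 + 2 = 8.
  i=5: a_5=3, p_5 = 3*53 + 20 = 179, q_5 = 3*8 + 3 = 27.
  i=6: a_6=2, p_6 = 2*179 + 53 = 411, q_6 = 2*27 + 8 = 62.
q_6 = 62 > 49, so the last convergent with denominator <= 49 is p_5/q_5 = 179/27.
The closest fraction with denominator <= 49 is either p_5/q_5 or the intermediate fraction (k*p_5 + p_4)/(k*q_5 + q_4) with the largest k >= 1 whose denominator stays <= 49; these approach x as k grows, and every other convergent or intermediate fraction in range is farther away.
Largest k: floor((49 - q_4)/q_5) = floor((49 - 8)/27) = 1.
That gives (1*179 + 53)/(1*27 + 8) = 232/35.
Compare the errors: |x - 179/27| = |1001*27 - 179*151|/(151*27) = 2/4077, and |x - 232/35| = |1001*35 - 232*151|/(151*35) = 3/5285.
Cross-multiplying, 2*5285 = 10570 < 12231 = 3*4077, so 2/4077 is smaller: the convergent 179/27 is closer to x than 232/35.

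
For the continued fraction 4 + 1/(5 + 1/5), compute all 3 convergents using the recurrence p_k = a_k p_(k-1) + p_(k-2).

Using the convergent recurrence p_i = a_i*p_{i-1} + p_{i-2}, q_i = a_i*q_{i-1} + q_{i-2} with p_{-2}=0, p_{-1}=1, q_{-2}=1, q_{-1}=0:
  i=0: a_0=4, p_0 = 4*1 + 0 = 4, q_0 = 4*0 + 1 = 1.
  i=1: a_1=5, p_1 = 5*4 + 1 = 21, q_1 = 5*1 + 0 = 5.
  i=2: a_2=5, p_2 = 5*21 + 4 = 109, q_2 = 5*5 + 1 = 26.

4/1, 21/5, 109/26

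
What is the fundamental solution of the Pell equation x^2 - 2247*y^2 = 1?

(x, y) = (18724, 395)

First expand sqrt(2247) as a continued fraction. With x_i = (sqrt(2247) + m_i)/d_i and (m_0, d_0) = (0, 1): a_0 = floor(sqrt(2247)) = 47, since 47^2 = 2209 <= 2247 < 2304 = 48^2.
Iterate m_{i+1} = d_i*a_i - m_i, d_{i+1} = (2247 - m_{i+1}^2)/d_i, a_{i+1} = floor((a_0 + m_{i+1})/d_{i+1}):
  m_1 = 1*47 - 0 = 47, d_1 = (2247 - 47^2)/1 = 38/1 = 38, a_1 = floor((47 + 47)/38) = 2.
  m_2 = 38*2 - 47 = 29, d_2 = (2247 - 29^2)/38 = 1406/38 = 37, a_2 = floor((47 + 29)/37) = 2.
  m_3 = 37*2 - 29 = 45, d_3 = (2247 - 45^2)/37 = 222/37 = 6, a_3 = floor((47 + 45)/6) = 15.
  m_4 = 6*15 - 45 = 45, d_4 = (2247 - 45^2)/6 = 222/6 = 37, a_4 = floor((47 + 45)/37) = 2.
  m_5 = 37*2 - 45 = 29, d_5 = (2247 - 29^2)/37 = 1406/37 = 38, a_5 = floor((47 + 29)/38) = 2.
  m_6 = 38*2 - 29 = 47, d_6 = (2247 - 47^2)/38 = 38/38 = 1, a_6 = floor((47 + 47)/1) = 94.
  m_7 = 1*94 - 47 = 47, d_7 = (2247 - 47^2)/1 = 38/1 = 38: (m_7, d_7) = (m_1, d_1) = (47, 38), so from here the quotients repeat a_1, ..., a_6; the period length is 6.
So sqrt(2247) = [47; (2, 2, 15, 2, 2, 94)] with period length k = 6.
k is even, so the fundamental solution of x^2 - 2247y^2 = 1 is (p_{k-1}, q_{k-1}) = (p_5, q_5); compute convergents through index 5.
Convergents (p_i = a_i*p_{i-1} + p_{i-2}, q_i = a_i*q_{i-1} + q_{i-2} with p_{-2}=0, p_{-1}=1, q_{-2}=1, q_{-1}=0):
  i=0: a_0=47, p_0 = 47*1 + 0 = 47, q_0 = 47*0 + 1 = 1.
  i=1: a_1=2, p_1 = 2*47 + 1 = 95, q_1 = 2*1 + 0 = 2.
  i=2: a_2=2, p_2 = 2*95 + 47 = 237, q_2 = 2*2 + 1 = 5.
  i=3: a_3=15, p_3 = 15*237 + 95 = 3650, q_3 = 15*5 + 2 = 77.
  i=4: a_4=2, p_4 = 2*3650 + 237 = 7537, q_4 = 2*77 + 5 = 159.
  i=5: a_5=2, p_5 = 2*7537 + 3650 = 18724, q_5 = 2*159 + 77 = 395.
Check: 18724^2 - 2247*395^2 = 350588176 - 350588175 = 1, so (x, y) = (18724, 395) solves the equation, and by the theorem it is the least positive solution.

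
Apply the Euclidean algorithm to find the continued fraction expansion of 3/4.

Run the Euclidean algorithm on 3 and 4; the successive quotients are the partial quotients a_0, a_1, ... (each step inverts the fractional part left over by the previous one):
  3 = 0*4 + 3, so a_0 = 0.
  4 = 1*3 + 1, so a_1 = 1.
  3 = 3*1 + 0, so a_2 = 3.
The remainder reaches 0 after 3 divisions, so the expansion has 3 partial quotients, read off in order.

[0; 1, 3]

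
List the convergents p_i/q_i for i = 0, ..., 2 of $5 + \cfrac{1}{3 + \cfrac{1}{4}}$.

Using the convergent recurrence p_i = a_i*p_{i-1} + p_{i-2}, q_i = a_i*q_{i-1} + q_{i-2} with p_{-2}=0, p_{-1}=1, q_{-2}=1, q_{-1}=0:
  i=0: a_0=5, p_0 = 5*1 + 0 = 5, q_0 = 5*0 + 1 = 1.
  i=1: a_1=3, p_1 = 3*5 + 1 = 16, q_1 = 3*1 + 0 = 3.
  i=2: a_2=4, p_2 = 4*16 + 5 = 69, q_2 = 4*3 + 1 = 13.

5/1, 16/3, 69/13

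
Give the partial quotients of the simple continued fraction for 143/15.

[9; 1, 1, 7]

Run the Euclidean algorithm on 143 and 15; the successive quotients are the partial quotients a_0, a_1, ... (each step inverts the fractional part left over by the previous one):
  143 = 9*15 + 8, so a_0 = 9.
  15 = 1*8 + 7, so a_1 = 1.
  8 = 1*7 + 1, so a_2 = 1.
  7 = 7*1 + 0, so a_3 = 7.
The remainder reaches 0 after 4 divisions, so the expansion has 4 partial quotients, read off in order.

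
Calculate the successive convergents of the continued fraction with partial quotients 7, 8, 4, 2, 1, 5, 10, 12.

Using the convergent recurrence p_i = a_i*p_{i-1} + p_{i-2}, q_i = a_i*q_{i-1} + q_{i-2} with p_{-2}=0, p_{-1}=1, q_{-2}=1, q_{-1}=0:
  i=0: a_0=7, p_0 = 7*1 + 0 = 7, q_0 = 7*0 + 1 = 1.
  i=1: a_1=8, p_1 = 8*7 + 1 = 57, q_1 = 8*1 + 0 = 8.
  i=2: a_2=4, p_2 = 4*57 + 7 = 235, q_2 = 4*8 + 1 = 33.
  i=3: a_3=2, p_3 = 2*235 + 57 = 527, q_3 = 2*33 + 8 = 74.
  i=4: a_4=1, p_4 = 1*527 + 235 = 762, q_4 = 1*74 + 33 = 107.
  i=5: a_5=5, p_5 = 5*762 + 527 = 4337, q_5 = 5*107 + 74 = 609.
  i=6: a_6=10, p_6 = 10*4337 + 762 = 44132, q_6 = 10*609 + 107 = 6197.
  i=7: a_7=12, p_7 = 12*44132 + 4337 = 533921, q_7 = 12*6197 + 609 = 74973.

7/1, 57/8, 235/33, 527/74, 762/107, 4337/609, 44132/6197, 533921/74973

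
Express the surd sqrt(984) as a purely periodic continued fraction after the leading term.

Write x_i = (sqrt(984) + m_i)/d_i with (m_0, d_0) = (0, 1). a_0 = floor(sqrt(984)) = 31, since 31^2 = 961 <= 984 < 1024 = 32^2.
Iterate m_{i+1} = d_i*a_i - m_i, d_{i+1} = (984 - m_{i+1}^2)/d_i, a_{i+1} = floor((a_0 + m_{i+1})/d_{i+1}):
  m_1 = 1*31 - 0 = 31, d_1 = (984 - 31^2)/1 = 23/1 = 23, a_1 = floor((31 + 31)/23) = 2.
  m_2 = 23*2 - 31 = 15, d_2 = (984 - 15^2)/23 = 759/23 = 33, a_2 = floor((31 + 15)/33) = 1.
  m_3 = 33*1 - 15 = 18, d_3 = (984 - 18^2)/33 = 660/33 = 20, a_3 = floor((31 + 18)/20) = 2.
  m_4 = 20*2 - 18 = 22, d_4 = (984 - 22^2)/20 = 500/20 = 25, a_4 = floor((31 + 22)/25) = 2.
  m_5 = 25*2 - 22 = 28, d_5 = (984 - 28^2)/25 = 200/25 = 8, a_5 = floor((31 + 28)/8) = 7.
  m_6 = 8*7 - 28 = 28, d_6 = (984 - 28^2)/8 = 200/8 = 25, a_6 = floor((31 + 28)/25) = 2.
  m_7 = 25*2 - 28 = 22, d_7 = (984 - 22^2)/25 = 500/25 = 20, a_7 = floor((31 + 22)/20) = 2.
  m_8 = 20*2 - 22 = 18, d_8 = (984 - 18^2)/20 = 660/20 = 33, a_8 = floor((31 + 18)/33) = 1.
  m_9 = 33*1 - 18 = 15, d_9 = (984 - 15^2)/33 = 759/33 = 23, a_9 = floor((31 + 15)/23) = 2.
  m_10 = 23*2 - 15 = 31, d_10 = (984 - 31^2)/23 = 23/23 = 1, a_10 = floor((31 + 31)/1) = 62.
  m_11 = 1*62 - 31 = 31, d_11 = (984 - 31^2)/1 = 23/1 = 23: (m_11, d_11) = (m_1, d_1) = (31, 23), so from here the quotients repeat a_1, ..., a_10; the period length is 10.
Hence the expansion of sqrt(984) is a_0 = 31 followed by the repeating block 2, 1, 2, 2, 7, 2, 2, 1, 2, 62 (period 10).

[31; (2, 1, 2, 2, 7, 2, 2, 1, 2, 62)]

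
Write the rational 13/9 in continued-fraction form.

[1; 2, 4]

Run the Euclidean algorithm on 13 and 9; the successive quotients are the partial quotients a_0, a_1, ... (each step inverts the fractional part left over by the previous one):
  13 = 1*9 + 4, so a_0 = 1.
  9 = 2*4 + 1, so a_1 = 2.
  4 = 4*1 + 0, so a_2 = 4.
The remainder reaches 0 after 3 divisions, so the expansion has 3 partial quotients, read off in order.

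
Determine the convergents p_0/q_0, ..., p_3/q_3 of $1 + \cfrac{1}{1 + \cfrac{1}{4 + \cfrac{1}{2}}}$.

Using the convergent recurrence p_i = a_i*p_{i-1} + p_{i-2}, q_i = a_i*q_{i-1} + q_{i-2} with p_{-2}=0, p_{-1}=1, q_{-2}=1, q_{-1}=0:
  i=0: a_0=1, p_0 = 1*1 + 0 = 1, q_0 = 1*0 + 1 = 1.
  i=1: a_1=1, p_1 = 1*1 + 1 = 2, q_1 = 1*1 + 0 = 1.
  i=2: a_2=4, p_2 = 4*2 + 1 = 9, q_2 = 4*1 + 1 = 5.
  i=3: a_3=2, p_3 = 2*9 + 2 = 20, q_3 = 2*5 + 1 = 11.

1/1, 2/1, 9/5, 20/11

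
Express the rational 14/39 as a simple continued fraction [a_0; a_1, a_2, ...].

Run the Euclidean algorithm on 14 and 39; the successive quotients are the partial quotients a_0, a_1, ... (each step inverts the fractional part left over by the previous one):
  14 = 0*39 + 14, so a_0 = 0.
  39 = 2*14 + 11, so a_1 = 2.
  14 = 1*11 + 3, so a_2 = 1.
  11 = 3*3 + 2, so a_3 = 3.
  3 = 1*2 + 1, so a_4 = 1.
  2 = 2*1 + 0, so a_5 = 2.
The remainder reaches 0 after 6 divisions, so the expansion has 6 partial quotients, read off in order.

[0; 2, 1, 3, 1, 2]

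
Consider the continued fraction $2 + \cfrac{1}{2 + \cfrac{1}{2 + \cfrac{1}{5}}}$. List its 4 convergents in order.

2/1, 5/2, 12/5, 65/27

Using the convergent recurrence p_i = a_i*p_{i-1} + p_{i-2}, q_i = a_i*q_{i-1} + q_{i-2} with p_{-2}=0, p_{-1}=1, q_{-2}=1, q_{-1}=0:
  i=0: a_0=2, p_0 = 2*1 + 0 = 2, q_0 = 2*0 + 1 = 1.
  i=1: a_1=2, p_1 = 2*2 + 1 = 5, q_1 = 2*1 + 0 = 2.
  i=2: a_2=2, p_2 = 2*5 + 2 = 12, q_2 = 2*2 + 1 = 5.
  i=3: a_3=5, p_3 = 5*12 + 5 = 65, q_3 = 5*5 + 2 = 27.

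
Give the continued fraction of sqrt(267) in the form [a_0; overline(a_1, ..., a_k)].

Write x_i = (sqrt(267) + m_i)/d_i with (m_0, d_0) = (0, 1). a_0 = floor(sqrt(267)) = 16, since 16^2 = 256 <= 267 < 289 = 17^2.
Iterate m_{i+1} = d_i*a_i - m_i, d_{i+1} = (267 - m_{i+1}^2)/d_i, a_{i+1} = floor((a_0 + m_{i+1})/d_{i+1}):
  m_1 = 1*16 - 0 = 16, d_1 = (267 - 16^2)/1 = 11/1 = 11, a_1 = floor((16 + 16)/11) = 2.
  m_2 = 11*2 - 16 = 6, d_2 = (267 - 6^2)/11 = 231/11 = 21, a_2 = floor((16 + 6)/21) = 1.
  m_3 = 21*1 - 6 = 15, d_3 = (267 - 15^2)/21 = 42/21 = 2, a_3 = floor((16 + 15)/2) = 15.
  m_4 = 2*15 - 15 = 15, d_4 = (267 - 15^2)/2 = 42/2 = 21, a_4 = floor((16 + 15)/21) = 1.
  m_5 = 21*1 - 15 = 6, d_5 = (267 - 6^2)/21 = 231/21 = 11, a_5 = floor((16 + 6)/11) = 2.
  m_6 = 11*2 - 6 = 16, d_6 = (267 - 16^2)/11 = 11/11 = 1, a_6 = floor((16 + 16)/1) = 32.
  m_7 = 1*32 - 16 = 16, d_7 = (267 - 16^2)/1 = 11/1 = 11: (m_7, d_7) = (m_1, d_1) = (16, 11), so from here the quotients repeat a_1, ..., a_6; the period length is 6.
Hence the expansion of sqrt(267) is a_0 = 16 followed by the repeating block 2, 1, 15, 1, 2, 32 (period 6).

[16; overline(2, 1, 15, 1, 2, 32)]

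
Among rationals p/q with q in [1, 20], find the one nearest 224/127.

Expand x = 224/127 as a continued fraction with the Euclidean algorithm:
  224 = 1*127 + 97, so a_0 = 1.
  127 = 1*97 + 30, so a_1 = 1.
  97 = 3*30 + 7, so a_2 = 3.
  30 = 4*7 + 2, so a_3 = 4.
  7 = 3*2 + 1, so a_4 = 3.
  2 = 2*1 + 0, so a_5 = 2.
so x = [1; 1, 3, 4, 3, 2].
Convergents (p_i = a_i*p_{i-1} + p_{i-2}, q_i = a_i*q_{i-1} + q_{i-2} with p_{-2}=0, p_{-1}=1, q_{-2}=1, q_{-1}=0), until the denominator exceeds 20:
  i=0: a_0=1, p_0 = 1*1 + 0 = 1, q_0 = 1*0 + 1 = 1.
  i=1: a_1=1, p_1 = 1*1 + 1 = 2, q_1 = 1*1 + 0 = 1.
  i=2: a_2=3, p_2 = 3*2 + 1 = 7, q_2 = 3*1 + 1 = 4.
  i=3: a_3=4, p_3 = 4*7 + 2 = 30, q_3 = 4*4 + 1 = 17.
  i=4: a_4=3, p_4 = 3*30 + 7 = 97, q_4 = 3*17 + 4 = 55.
q_4 = 55 > 20, so the last convergent with denominator <= 20 is p_3/q_3 = 30/17.
The closest fraction with denominator <= 20 is either p_3/q_3 or the intermediate fraction (k*p_3 + p_2)/(k*q_3 + q_2) with the largest k >= 1 whose denominator stays <= 20; these approach x as k grows, and every other convergent or intermediate fraction in range is farther away.
Largest k: floor((20 - q_2)/q_3) = floor((20 - 4)/17) = 0.
Since k = 0, no intermediate fraction beyond p_3/q_3 has denominator <= 20, so the convergent 30/17 is the closest (its error is |224*17 - 30*127|/(127*17) = 2/2159).

30/17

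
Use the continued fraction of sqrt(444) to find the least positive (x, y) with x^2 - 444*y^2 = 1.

(x, y) = (295, 14)

First expand sqrt(444) as a continued fraction. With x_i = (sqrt(444) + m_i)/d_i and (m_0, d_0) = (0, 1): a_0 = floor(sqrt(444)) = 21, since 21^2 = 441 <= 444 < 484 = 22^2.
Iterate m_{i+1} = d_i*a_i - m_i, d_{i+1} = (444 - m_{i+1}^2)/d_i, a_{i+1} = floor((a_0 + m_{i+1})/d_{i+1}):
  m_1 = 1*21 - 0 = 21, d_1 = (444 - 21^2)/1 = 3/1 = 3, a_1 = floor((21 + 21)/3) = 14.
  m_2 = 3*14 - 21 = 21, d_2 = (444 - 21^2)/3 = 3/3 = 1, a_2 = floor((21 + 21)/1) = 42.
  m_3 = 1*42 - 21 = 21, d_3 = (444 - 21^2)/1 = 3/1 = 3: (m_3, d_3) = (m_1, d_1) = (21, 3), so from here the quotients repeat a_1, a_2; the period length is 2.
So sqrt(444) = [21; (14, 42)] with period length k = 2.
k is even, so the fundamental solution of x^2 - 444y^2 = 1 is (p_{k-1}, q_{k-1}) = (p_1, q_1); compute convergents through index 1.
Convergents (p_i = a_i*p_{i-1} + p_{i-2}, q_i = a_i*q_{i-1} + q_{i-2} with p_{-2}=0, p_{-1}=1, q_{-2}=1, q_{-1}=0):
  i=0: a_0=21, p_0 = 21*1 + 0 = 21, q_0 = 21*0 + 1 = 1.
  i=1: a_1=14, p_1 = 14*21 + 1 = 295, q_1 = 14*1 + 0 = 14.
Check: 295^2 - 444*14^2 = 87025 - 87024 = 1, so (x, y) = (295, 14) solves the equation, and by the theorem it is the least positive solution.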